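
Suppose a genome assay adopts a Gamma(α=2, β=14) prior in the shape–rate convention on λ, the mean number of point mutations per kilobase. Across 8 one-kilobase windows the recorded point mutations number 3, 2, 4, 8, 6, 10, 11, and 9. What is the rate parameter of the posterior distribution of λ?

Total count: 3 + 2 + 4 + 8 + 6 + 10 + 11 + 9 = 53.
Total exposure: 8 kilobases.
The Gamma prior is conjugate for the Poisson rate, so λ | data ~ Gamma(2+53, 14+8) = Gamma(55, 22).

22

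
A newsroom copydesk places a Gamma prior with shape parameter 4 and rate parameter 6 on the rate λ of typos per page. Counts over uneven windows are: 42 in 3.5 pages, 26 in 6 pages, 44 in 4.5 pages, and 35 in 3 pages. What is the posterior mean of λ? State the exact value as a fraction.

Total count: 42 + 26 + 44 + 35 = 147.
Total exposure: 3.5 + 6 + 4.5 + 3 = 17 pages.
By Gamma–Poisson conjugacy, the posterior is Gamma(α + Σx, β + Σt) = Gamma(4 + 147, 6 + 17) = Gamma(151, 23).
Posterior mean = α'/β' = 151/23.

151/23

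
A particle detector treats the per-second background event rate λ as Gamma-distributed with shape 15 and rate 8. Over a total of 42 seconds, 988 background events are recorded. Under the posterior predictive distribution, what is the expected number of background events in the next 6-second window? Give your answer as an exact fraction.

Total count 988 over total exposure 42 seconds.
By Gamma–Poisson conjugacy, the posterior is Gamma(α + Σx, β + Σt) = Gamma(15 + 988, 8 + 42) = Gamma(1003, 50).
Predictive mean over a 6-second window = T·E[λ|data] = 6·1003/50 = 3009/25.

3009/25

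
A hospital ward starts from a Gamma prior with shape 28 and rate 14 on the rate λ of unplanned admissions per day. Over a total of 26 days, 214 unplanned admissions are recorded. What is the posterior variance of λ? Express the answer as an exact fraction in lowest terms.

121/800

Total count 214 over total exposure 26 days.
Posterior: α' = 28 + 214 = 242, β' = 14 + 26 = 40.
Posterior variance = α'/β'² = 242/1600 = 121/800.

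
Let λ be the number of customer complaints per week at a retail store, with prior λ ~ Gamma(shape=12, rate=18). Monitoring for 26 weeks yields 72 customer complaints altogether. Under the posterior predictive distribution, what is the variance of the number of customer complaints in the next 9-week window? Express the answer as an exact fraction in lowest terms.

Total count 72 over total exposure 26 weeks.
Conjugate update: add total count to the shape and total exposure to the rate, giving Gamma(84, 44).
The posterior predictive for a window of length T is Negative Binomial with variance T·α'·(β'+T)/β'² = 9·84·53/1936 = 10017/484.

10017/484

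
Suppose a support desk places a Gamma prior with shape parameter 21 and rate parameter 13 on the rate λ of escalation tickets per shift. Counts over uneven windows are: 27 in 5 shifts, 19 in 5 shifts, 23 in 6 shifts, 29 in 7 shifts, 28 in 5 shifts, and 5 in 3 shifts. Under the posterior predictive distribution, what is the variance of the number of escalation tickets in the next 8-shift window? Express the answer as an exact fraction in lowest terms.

Total count: 27 + 19 + 23 + 29 + 28 + 5 = 131.
Total exposure: 5 + 5 + 6 + 7 + 5 + 3 = 31 shifts.
Conjugate update: add total count to the shape and total exposure to the rate, giving Gamma(152, 44).
The posterior predictive for a window of length T is Negative Binomial with variance T·α'·(β'+T)/β'² = 8·152·52/1936 = 3952/121.

3952/121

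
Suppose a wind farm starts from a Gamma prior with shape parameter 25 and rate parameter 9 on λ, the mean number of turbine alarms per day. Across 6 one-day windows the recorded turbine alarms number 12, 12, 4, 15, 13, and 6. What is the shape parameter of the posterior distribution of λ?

Total count: 12 + 12 + 4 + 15 + 13 + 6 = 62.
Total exposure: 6 days.
The Gamma prior is conjugate for the Poisson rate, so λ | data ~ Gamma(25+62, 9+6) = Gamma(87, 15).

87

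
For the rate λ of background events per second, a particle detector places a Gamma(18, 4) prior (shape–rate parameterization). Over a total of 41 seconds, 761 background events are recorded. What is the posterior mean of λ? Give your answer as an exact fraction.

Total count 761 over total exposure 41 seconds.
Gamma(α, β) with Poisson data over total exposure Σt gives posterior Gamma(α+Σx, β+Σt) = Gamma(779, 45).
Posterior mean = α'/β' = 779/45.

779/45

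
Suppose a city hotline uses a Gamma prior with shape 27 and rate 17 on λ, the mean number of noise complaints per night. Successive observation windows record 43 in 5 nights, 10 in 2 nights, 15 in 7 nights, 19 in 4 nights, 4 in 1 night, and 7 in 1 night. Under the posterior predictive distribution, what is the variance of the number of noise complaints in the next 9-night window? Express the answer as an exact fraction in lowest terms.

51750/1369

Total count: 43 + 10 + 15 + 19 + 4 + 7 = 98.
Total exposure: 5 + 2 + 7 + 4 + 1 + 1 = 20 nights.
Gamma(α, β) with Poisson data over total exposure Σt gives posterior Gamma(α+Σx, β+Σt) = Gamma(125, 37).
The posterior predictive for a window of length T is Negative Binomial with variance T·α'·(β'+T)/β'² = 9·125·46/1369 = 51750/1369.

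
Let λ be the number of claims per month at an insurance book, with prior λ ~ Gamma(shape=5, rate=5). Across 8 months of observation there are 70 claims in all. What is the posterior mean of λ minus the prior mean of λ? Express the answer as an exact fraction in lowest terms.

Total count 70 over total exposure 8 months.
Gamma(α, β) with Poisson data over total exposure Σt gives posterior Gamma(α+Σx, β+Σt) = Gamma(75, 13).
Posterior mean = 75/13 = 75/13; prior mean = 5/5 = 1. Difference = 75/13 − 1 = 62/13.

62/13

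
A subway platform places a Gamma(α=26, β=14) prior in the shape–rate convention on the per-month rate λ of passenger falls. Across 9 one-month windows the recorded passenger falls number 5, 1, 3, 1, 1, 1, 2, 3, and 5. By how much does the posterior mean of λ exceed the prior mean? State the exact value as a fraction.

37/161

Total count: 5 + 1 + 3 + 1 + 1 + 1 + 2 + 3 + 5 = 22.
Total exposure: 9 months.
Posterior: α' = 26 + 22 = 48, β' = 14 + 9 = 23.
Posterior mean = 48/23 = 48/23; prior mean = 26/14 = 13/7. Difference = 48/23 − 13/7 = 37/161.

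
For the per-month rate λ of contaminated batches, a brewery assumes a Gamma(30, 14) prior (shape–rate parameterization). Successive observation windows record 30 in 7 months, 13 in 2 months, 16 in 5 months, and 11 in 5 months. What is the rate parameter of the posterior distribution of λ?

33

Total count: 30 + 13 + 16 + 11 = 70.
Total exposure: 7 + 2 + 5 + 5 = 19 months.
Conjugate update: add total count to the shape and total exposure to the rate, giving Gamma(100, 33).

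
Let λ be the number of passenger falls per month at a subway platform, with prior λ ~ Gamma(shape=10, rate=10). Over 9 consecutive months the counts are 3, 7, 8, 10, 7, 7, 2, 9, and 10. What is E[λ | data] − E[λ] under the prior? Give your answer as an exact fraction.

54/19

Total count: 3 + 7 + 8 + 10 + 7 + 7 + 2 + 9 + 10 = 63.
Total exposure: 9 months.
Conjugate update: add total count to the shape and total exposure to the rate, giving Gamma(73, 19).
Posterior mean = 73/19 = 73/19; prior mean = 10/10 = 1. Difference = 73/19 − 1 = 54/19.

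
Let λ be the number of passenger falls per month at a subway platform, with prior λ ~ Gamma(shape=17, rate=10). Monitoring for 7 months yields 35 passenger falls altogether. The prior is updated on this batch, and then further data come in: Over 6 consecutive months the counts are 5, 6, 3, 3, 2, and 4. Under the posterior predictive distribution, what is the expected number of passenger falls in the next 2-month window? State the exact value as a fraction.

Total count 35 over total exposure 7 months.
After the first batch: Gamma(17 + 35, 10 + 7) = Gamma(52, 17).
Total count: 5 + 6 + 3 + 3 + 2 + 4 = 23.
Total exposure: 6 months.
After the second batch: Gamma(52 + 23, 17 + 6) = Gamma(75, 23).
Predictive mean over a 2-month window = T·E[λ|data] = 2·75/23 = 150/23.

150/23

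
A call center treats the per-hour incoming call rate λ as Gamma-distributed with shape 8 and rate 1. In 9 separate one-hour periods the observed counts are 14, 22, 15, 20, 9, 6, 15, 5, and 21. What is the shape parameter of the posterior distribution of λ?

Total count: 14 + 22 + 15 + 20 + 9 + 6 + 15 + 5 + 21 = 127.
Total exposure: 9 hours.
Conjugate update: add total count to the shape and total exposure to the rate, giving Gamma(135, 10).

135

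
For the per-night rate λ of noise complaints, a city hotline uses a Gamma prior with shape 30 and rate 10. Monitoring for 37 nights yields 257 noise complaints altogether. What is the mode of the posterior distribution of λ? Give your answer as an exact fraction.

286/47

Total count 257 over total exposure 37 nights.
The Gamma prior is conjugate for the Poisson rate, so λ | data ~ Gamma(30+257, 10+37) = Gamma(287, 47).
Posterior mode = (α'−1)/β' = 286/47.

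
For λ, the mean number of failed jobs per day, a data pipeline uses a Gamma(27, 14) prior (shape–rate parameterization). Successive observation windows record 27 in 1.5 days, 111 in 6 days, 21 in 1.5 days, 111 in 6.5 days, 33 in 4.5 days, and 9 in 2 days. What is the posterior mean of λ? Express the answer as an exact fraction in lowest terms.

113/12

Total count: 27 + 111 + 21 + 111 + 33 + 9 = 312.
Total exposure: 1.5 + 6 + 1.5 + 6.5 + 4.5 + 2 = 22 days.
Conjugate update: add total count to the shape and total exposure to the rate, giving Gamma(339, 36).
Posterior mean = α'/β' = 339/36 = 113/12.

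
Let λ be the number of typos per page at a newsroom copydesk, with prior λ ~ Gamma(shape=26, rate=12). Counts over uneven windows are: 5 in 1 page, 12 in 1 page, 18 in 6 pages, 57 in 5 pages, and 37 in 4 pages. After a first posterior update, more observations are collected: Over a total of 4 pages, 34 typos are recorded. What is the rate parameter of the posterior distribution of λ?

33

Total count: 5 + 12 + 18 + 57 + 37 = 129.
Total exposure: 1 + 1 + 6 + 5 + 4 = 17 pages.
After the first batch: Gamma(26 + 129, 12 + 17) = Gamma(155, 29).
Total count 34 over total exposure 4 pages.
After the second batch: Gamma(155 + 34, 29 + 4) = Gamma(189, 33).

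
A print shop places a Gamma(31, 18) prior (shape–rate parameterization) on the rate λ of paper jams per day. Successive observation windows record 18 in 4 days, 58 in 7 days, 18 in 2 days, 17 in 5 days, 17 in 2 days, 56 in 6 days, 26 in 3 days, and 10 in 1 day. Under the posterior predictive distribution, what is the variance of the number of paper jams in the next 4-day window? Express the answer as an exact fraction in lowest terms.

Total count: 18 + 58 + 18 + 17 + 17 + 56 + 26 + 10 = 220.
Total exposure: 4 + 7 + 2 + 5 + 2 + 6 + 3 + 1 = 30 days.
By Gamma–Poisson conjugacy, the posterior is Gamma(α + Σx, β + Σt) = Gamma(31 + 220, 18 + 30) = Gamma(251, 48).
The posterior predictive for a window of length T is Negative Binomial with variance T·α'·(β'+T)/β'² = 4·251·52/2304 = 3263/144.

3263/144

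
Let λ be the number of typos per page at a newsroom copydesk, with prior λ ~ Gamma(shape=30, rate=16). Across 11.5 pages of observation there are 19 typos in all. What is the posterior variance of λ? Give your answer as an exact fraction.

196/3025

Total count 19 over total exposure 11.5 pages.
By Gamma–Poisson conjugacy, the posterior is Gamma(α + Σx, β + Σt) = Gamma(30 + 19, 16 + 11.5) = Gamma(49, 55/2).
Posterior variance = α'/β'² = 49/(3025/4) = 196/3025.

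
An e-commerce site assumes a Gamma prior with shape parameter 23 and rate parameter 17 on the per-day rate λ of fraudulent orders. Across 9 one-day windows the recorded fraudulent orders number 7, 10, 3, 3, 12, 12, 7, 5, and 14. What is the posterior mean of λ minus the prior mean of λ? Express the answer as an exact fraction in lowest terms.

Total count: 7 + 10 + 3 + 3 + 12 + 12 + 7 + 5 + 14 = 73.
Total exposure: 9 days.
By Gamma–Poisson conjugacy, the posterior is Gamma(α + Σx, β + Σt) = Gamma(23 + 73, 17 + 9) = Gamma(96, 26).
Posterior mean = 96/26 = 48/13; prior mean = 23/17 = 23/17. Difference = 48/13 − 23/17 = 517/221.

517/221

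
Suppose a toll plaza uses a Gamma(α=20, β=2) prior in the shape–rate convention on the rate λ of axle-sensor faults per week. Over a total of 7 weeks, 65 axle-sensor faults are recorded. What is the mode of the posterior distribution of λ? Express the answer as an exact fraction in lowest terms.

28/3

Total count 65 over total exposure 7 weeks.
Conjugate update: add total count to the shape and total exposure to the rate, giving Gamma(85, 9).
Posterior mode = (α'−1)/β' = 84/9 = 28/3.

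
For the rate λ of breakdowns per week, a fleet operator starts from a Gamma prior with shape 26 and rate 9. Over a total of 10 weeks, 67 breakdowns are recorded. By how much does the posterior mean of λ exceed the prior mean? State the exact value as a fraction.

343/171

Total count 67 over total exposure 10 weeks.
Posterior: α' = 26 + 67 = 93, β' = 9 + 10 = 19.
Posterior mean = 93/19 = 93/19; prior mean = 26/9 = 26/9. Difference = 93/19 − 26/9 = 343/171.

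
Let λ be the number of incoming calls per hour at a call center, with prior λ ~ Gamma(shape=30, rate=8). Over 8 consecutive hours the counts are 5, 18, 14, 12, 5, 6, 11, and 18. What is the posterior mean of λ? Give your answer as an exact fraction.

Total count: 5 + 18 + 14 + 12 + 5 + 6 + 11 + 18 = 89.
Total exposure: 8 hours.
Posterior: α' = 30 + 89 = 119, β' = 8 + 8 = 16.
Posterior mean = α'/β' = 119/16.

119/16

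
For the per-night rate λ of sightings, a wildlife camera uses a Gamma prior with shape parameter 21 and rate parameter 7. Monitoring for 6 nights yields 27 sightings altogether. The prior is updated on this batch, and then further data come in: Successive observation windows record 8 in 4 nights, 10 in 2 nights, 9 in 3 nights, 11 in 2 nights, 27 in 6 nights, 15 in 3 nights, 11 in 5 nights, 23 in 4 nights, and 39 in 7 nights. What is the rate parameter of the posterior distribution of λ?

49

Total count 27 over total exposure 6 nights.
After the first batch: Gamma(21 + 27, 7 + 6) = Gamma(48, 13).
Total count: 8 + 10 + 9 + 11 + 27 + 15 + 11 + 23 + 39 = 153.
Total exposure: 4 + 2 + 3 + 2 + 6 + 3 + 5 + 4 + 7 = 36 nights.
After the second batch: Gamma(48 + 153, 13 + 36) = Gamma(201, 49).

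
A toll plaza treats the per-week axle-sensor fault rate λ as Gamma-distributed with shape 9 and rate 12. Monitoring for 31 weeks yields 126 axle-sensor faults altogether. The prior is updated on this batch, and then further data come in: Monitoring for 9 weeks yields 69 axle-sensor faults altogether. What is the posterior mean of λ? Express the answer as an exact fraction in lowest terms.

51/13

Total count 126 over total exposure 31 weeks.
After the first batch: Gamma(9 + 126, 12 + 31) = Gamma(135, 43).
Total count 69 over total exposure 9 weeks.
After the second batch: Gamma(135 + 69, 43 + 9) = Gamma(204, 52).
Posterior mean = α'/β' = 204/52 = 51/13.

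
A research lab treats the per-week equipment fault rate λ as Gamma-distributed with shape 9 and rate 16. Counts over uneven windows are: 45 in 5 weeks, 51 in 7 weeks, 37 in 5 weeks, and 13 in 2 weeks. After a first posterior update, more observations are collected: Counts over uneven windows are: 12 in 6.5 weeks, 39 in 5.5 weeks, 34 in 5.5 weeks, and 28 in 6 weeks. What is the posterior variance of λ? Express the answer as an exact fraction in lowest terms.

1072/13689

Total count: 45 + 51 + 37 + 13 = 146.
Total exposure: 5 + 7 + 5 + 2 = 19 weeks.
After the first batch: Gamma(9 + 146, 16 + 19) = Gamma(155, 35).
Total count: 12 + 39 + 34 + 28 = 113.
Total exposure: 6.5 + 5.5 + 5.5 + 6 = 23.5 weeks.
After the second batch: Gamma(155 + 113, 35 + 23.5) = Gamma(268, 117/2).
Posterior variance = α'/β'² = 268/(13689/4) = 1072/13689.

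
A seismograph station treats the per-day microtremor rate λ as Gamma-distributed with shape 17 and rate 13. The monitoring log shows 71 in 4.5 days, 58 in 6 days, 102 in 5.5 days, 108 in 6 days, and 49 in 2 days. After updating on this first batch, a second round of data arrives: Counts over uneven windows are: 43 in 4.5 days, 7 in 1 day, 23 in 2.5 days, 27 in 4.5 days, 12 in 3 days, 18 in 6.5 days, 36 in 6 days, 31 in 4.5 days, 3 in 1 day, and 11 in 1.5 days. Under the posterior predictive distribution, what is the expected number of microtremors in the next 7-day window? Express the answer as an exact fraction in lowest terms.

Total count: 71 + 58 + 102 + 108 + 49 = 388.
Total exposure: 4.5 + 6 + 5.5 + 6 + 2 = 24 days.
After the first batch: Gamma(17 + 388, 13 + 24) = Gamma(405, 37).
Total count: 43 + 7 + 23 + 27 + 12 + 18 + 36 + 31 + 3 + 11 = 211.
Total exposure: 4.5 + 1 + 2.5 + 4.5 + 3 + 6.5 + 6 + 4.5 + 1 + 1.5 = 35 days.
After the second batch: Gamma(405 + 211, 37 + 35) = Gamma(616, 72).
Predictive mean over a 7-day window = T·E[λ|data] = 7·616/72 = 539/9.

539/9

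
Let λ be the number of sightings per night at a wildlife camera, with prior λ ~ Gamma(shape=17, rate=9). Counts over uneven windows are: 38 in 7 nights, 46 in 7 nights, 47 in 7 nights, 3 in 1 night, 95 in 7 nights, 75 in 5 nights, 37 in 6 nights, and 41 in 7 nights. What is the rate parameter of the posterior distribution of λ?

56

Total count: 38 + 46 + 47 + 3 + 95 + 75 + 37 + 41 = 382.
Total exposure: 7 + 7 + 7 + 1 + 7 + 5 + 6 + 7 = 47 nights.
The Gamma prior is conjugate for the Poisson rate, so λ | data ~ Gamma(17+382, 9+47) = Gamma(399, 56).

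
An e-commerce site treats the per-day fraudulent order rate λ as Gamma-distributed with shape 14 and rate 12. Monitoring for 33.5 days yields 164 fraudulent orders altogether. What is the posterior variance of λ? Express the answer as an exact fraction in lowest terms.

Total count 164 over total exposure 33.5 days.
Conjugate update: add total count to the shape and total exposure to the rate, giving Gamma(178, 91/2).
Posterior variance = α'/β'² = 178/(8281/4) = 712/8281.

712/8281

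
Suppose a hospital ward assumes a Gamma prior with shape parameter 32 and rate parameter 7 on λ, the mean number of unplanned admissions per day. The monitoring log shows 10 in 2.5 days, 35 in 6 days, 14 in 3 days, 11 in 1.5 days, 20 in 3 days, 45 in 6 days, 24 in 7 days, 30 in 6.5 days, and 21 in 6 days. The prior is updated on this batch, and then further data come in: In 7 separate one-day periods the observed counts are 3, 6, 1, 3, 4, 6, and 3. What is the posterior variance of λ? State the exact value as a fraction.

1072/12321

Total count: 10 + 35 + 14 + 11 + 20 + 45 + 24 + 30 + 21 = 210.
Total exposure: 2.5 + 6 + 3 + 1.5 + 3 + 6 + 7 + 6.5 + 6 = 41.5 days.
After the first batch: Gamma(32 + 210, 7 + 41.5) = Gamma(242, 97/2).
Total count: 3 + 6 + 1 + 3 + 4 + 6 + 3 = 26.
Total exposure: 7 days.
After the second batch: Gamma(242 + 26, 97/2 + 7) = Gamma(268, 111/2).
Posterior variance = α'/β'² = 268/(12321/4) = 1072/12321.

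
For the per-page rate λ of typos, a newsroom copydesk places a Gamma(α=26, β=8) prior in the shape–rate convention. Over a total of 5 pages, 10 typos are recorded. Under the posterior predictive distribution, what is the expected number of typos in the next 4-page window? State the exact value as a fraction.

Total count 10 over total exposure 5 pages.
Posterior: α' = 26 + 10 = 36, β' = 8 + 5 = 13.
Predictive mean over a 4-page window = T·E[λ|data] = 4·36/13 = 144/13.

144/13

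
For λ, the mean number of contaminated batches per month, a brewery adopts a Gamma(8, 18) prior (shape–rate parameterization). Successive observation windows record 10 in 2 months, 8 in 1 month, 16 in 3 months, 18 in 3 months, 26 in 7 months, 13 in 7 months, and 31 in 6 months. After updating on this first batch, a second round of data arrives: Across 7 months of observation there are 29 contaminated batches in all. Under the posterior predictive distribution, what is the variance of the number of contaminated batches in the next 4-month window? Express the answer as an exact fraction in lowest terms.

3074/243

Total count: 10 + 8 + 16 + 18 + 26 + 13 + 31 = 122.
Total exposure: 2 + 1 + 3 + 3 + 7 + 7 + 6 = 29 months.
After the first batch: Gamma(8 + 122, 18 + 29) = Gamma(130, 47).
Total count 29 over total exposure 7 months.
After the second batch: Gamma(130 + 29, 47 + 7) = Gamma(159, 54).
The posterior predictive for a window of length T is Negative Binomial with variance T·α'·(β'+T)/β'² = 4·159·58/2916 = 3074/243.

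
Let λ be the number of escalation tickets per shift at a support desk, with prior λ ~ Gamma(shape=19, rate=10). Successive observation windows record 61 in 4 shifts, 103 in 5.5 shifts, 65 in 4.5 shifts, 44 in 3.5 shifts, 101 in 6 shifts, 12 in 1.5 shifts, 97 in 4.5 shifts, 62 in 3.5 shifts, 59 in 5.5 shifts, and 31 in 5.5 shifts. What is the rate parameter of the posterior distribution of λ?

54

Total count: 61 + 103 + 65 + 44 + 101 + 12 + 97 + 62 + 59 + 31 = 635.
Total exposure: 4 + 5.5 + 4.5 + 3.5 + 6 + 1.5 + 4.5 + 3.5 + 5.5 + 5.5 = 44 shifts.
The Gamma prior is conjugate for the Poisson rate, so λ | data ~ Gamma(19+635, 10+44) = Gamma(654, 54).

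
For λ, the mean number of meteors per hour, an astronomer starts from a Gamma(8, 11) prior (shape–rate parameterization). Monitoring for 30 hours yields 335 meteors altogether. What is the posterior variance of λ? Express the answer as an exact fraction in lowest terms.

343/1681

Total count 335 over total exposure 30 hours.
Gamma(α, β) with Poisson data over total exposure Σt gives posterior Gamma(α+Σx, β+Σt) = Gamma(343, 41).
Posterior variance = α'/β'² = 343/1681.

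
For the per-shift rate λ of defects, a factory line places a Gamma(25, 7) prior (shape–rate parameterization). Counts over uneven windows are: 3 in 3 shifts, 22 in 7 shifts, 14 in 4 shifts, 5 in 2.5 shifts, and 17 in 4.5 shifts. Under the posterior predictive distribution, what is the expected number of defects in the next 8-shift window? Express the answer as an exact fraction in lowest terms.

172/7

Total count: 3 + 22 + 14 + 5 + 17 = 61.
Total exposure: 3 + 7 + 4 + 2.5 + 4.5 = 21 shifts.
Gamma(α, β) with Poisson data over total exposure Σt gives posterior Gamma(α+Σx, β+Σt) = Gamma(86, 28).
Predictive mean over an 8-shift window = T·E[λ|data] = 8·86/28 = 172/7.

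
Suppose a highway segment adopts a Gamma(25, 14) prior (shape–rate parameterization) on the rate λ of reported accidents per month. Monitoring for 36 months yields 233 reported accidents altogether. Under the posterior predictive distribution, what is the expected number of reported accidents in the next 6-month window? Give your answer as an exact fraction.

774/25

Total count 233 over total exposure 36 months.
Posterior: α' = 25 + 233 = 258, β' = 14 + 36 = 50.
Predictive mean over a 6-month window = T·E[λ|data] = 6·258/50 = 774/25.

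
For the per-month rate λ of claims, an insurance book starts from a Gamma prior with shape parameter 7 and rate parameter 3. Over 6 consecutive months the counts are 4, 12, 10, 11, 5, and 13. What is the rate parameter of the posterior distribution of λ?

9

Total count: 4 + 12 + 10 + 11 + 5 + 13 = 55.
Total exposure: 6 months.
The Gamma prior is conjugate for the Poisson rate, so λ | data ~ Gamma(7+55, 3+6) = Gamma(62, 9).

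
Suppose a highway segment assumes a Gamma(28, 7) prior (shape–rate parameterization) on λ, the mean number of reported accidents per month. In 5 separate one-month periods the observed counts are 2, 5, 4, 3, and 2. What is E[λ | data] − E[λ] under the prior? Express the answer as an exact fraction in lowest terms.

-1/3

Total count: 2 + 5 + 4 + 3 + 2 = 16.
Total exposure: 5 months.
Conjugate update: add total count to the shape and total exposure to the rate, giving Gamma(44, 12).
Posterior mean = 44/12 = 11/3; prior mean = 28/7 = 4. Difference = 11/3 − 4 = -1/3.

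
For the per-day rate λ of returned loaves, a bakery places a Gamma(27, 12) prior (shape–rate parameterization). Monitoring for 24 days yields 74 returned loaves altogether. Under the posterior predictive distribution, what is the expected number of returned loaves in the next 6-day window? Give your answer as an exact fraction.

101/6

Total count 74 over total exposure 24 days.
The Gamma prior is conjugate for the Poisson rate, so λ | data ~ Gamma(27+74, 12+24) = Gamma(101, 36).
Predictive mean over a 6-day window = T·E[λ|data] = 6·101/36 = 101/6.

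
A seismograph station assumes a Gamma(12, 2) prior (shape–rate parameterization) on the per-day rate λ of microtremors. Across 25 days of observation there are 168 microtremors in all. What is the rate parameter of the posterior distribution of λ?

Total count 168 over total exposure 25 days.
Posterior: α' = 12 + 168 = 180, β' = 2 + 25 = 27.

27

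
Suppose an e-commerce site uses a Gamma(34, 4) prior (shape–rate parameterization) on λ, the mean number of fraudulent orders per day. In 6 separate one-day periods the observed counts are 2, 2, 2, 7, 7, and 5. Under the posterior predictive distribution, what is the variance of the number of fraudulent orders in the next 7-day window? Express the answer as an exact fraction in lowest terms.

Total count: 2 + 2 + 2 + 7 + 7 + 5 = 25.
Total exposure: 6 days.
Posterior: α' = 34 + 25 = 59, β' = 4 + 6 = 10.
The posterior predictive for a window of length T is Negative Binomial with variance T·α'·(β'+T)/β'² = 7·59·17/100 = 7021/100.

7021/100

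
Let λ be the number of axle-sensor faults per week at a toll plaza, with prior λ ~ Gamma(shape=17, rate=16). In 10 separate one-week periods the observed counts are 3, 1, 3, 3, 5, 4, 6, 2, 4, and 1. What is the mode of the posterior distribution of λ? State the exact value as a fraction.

Total count: 3 + 1 + 3 + 3 + 5 + 4 + 6 + 2 + 4 + 1 = 32.
Total exposure: 10 weeks.
Conjugate update: add total count to the shape and total exposure to the rate, giving Gamma(49, 26).
Posterior mode = (α'−1)/β' = 48/26 = 24/13.

24/13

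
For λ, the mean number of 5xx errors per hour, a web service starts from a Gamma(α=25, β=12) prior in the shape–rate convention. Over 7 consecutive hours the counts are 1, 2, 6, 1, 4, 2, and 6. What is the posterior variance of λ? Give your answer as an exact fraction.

Total count: 1 + 2 + 6 + 1 + 4 + 2 + 6 = 22.
Total exposure: 7 hours.
The Gamma prior is conjugate for the Poisson rate, so λ | data ~ Gamma(25+22, 12+7) = Gamma(47, 19).
Posterior variance = α'/β'² = 47/361.

47/361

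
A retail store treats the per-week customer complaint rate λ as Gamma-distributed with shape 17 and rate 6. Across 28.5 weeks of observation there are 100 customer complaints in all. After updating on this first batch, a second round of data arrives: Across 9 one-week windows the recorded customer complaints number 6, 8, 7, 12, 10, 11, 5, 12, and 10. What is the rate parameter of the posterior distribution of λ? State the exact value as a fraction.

87/2

Total count 100 over total exposure 28.5 weeks.
After the first batch: Gamma(17 + 100, 6 + 28.5) = Gamma(117, 69/2).
Total count: 6 + 8 + 7 + 12 + 10 + 11 + 5 + 12 + 10 = 81.
Total exposure: 9 weeks.
After the second batch: Gamma(117 + 81, 69/2 + 9) = Gamma(198, 87/2).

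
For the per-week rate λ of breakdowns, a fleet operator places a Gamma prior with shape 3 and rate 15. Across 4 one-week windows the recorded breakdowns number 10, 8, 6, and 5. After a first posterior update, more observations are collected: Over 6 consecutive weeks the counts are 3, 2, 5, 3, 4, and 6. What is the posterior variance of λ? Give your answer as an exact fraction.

11/125

Total count: 10 + 8 + 6 + 5 = 29.
Total exposure: 4 weeks.
After the first batch: Gamma(3 + 29, 15 + 4) = Gamma(32, 19).
Total count: 3 + 2 + 5 + 3 + 4 + 6 = 23.
Total exposure: 6 weeks.
After the second batch: Gamma(32 + 23, 19 + 6) = Gamma(55, 25).
Posterior variance = α'/β'² = 55/625 = 11/125.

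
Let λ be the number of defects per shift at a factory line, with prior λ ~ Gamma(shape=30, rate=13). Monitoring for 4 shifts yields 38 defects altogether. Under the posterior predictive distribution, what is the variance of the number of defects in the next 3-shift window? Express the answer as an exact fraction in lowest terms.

240/17

Total count 38 over total exposure 4 shifts.
By Gamma–Poisson conjugacy, the posterior is Gamma(α + Σx, β + Σt) = Gamma(30 + 38, 13 + 4) = Gamma(68, 17).
The posterior predictive for a window of length T is Negative Binomial with variance T·α'·(β'+T)/β'² = 3·68·20/289 = 240/17.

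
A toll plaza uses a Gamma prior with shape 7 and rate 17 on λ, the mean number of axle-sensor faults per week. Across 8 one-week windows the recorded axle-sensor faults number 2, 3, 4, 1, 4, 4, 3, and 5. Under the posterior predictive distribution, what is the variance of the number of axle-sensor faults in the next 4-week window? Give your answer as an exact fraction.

3828/625

Total count: 2 + 3 + 4 + 1 + 4 + 4 + 3 + 5 = 26.
Total exposure: 8 weeks.
Gamma(α, β) with Poisson data over total exposure Σt gives posterior Gamma(α+Σx, β+Σt) = Gamma(33, 25).
The posterior predictive for a window of length T is Negative Binomial with variance T·α'·(β'+T)/β'² = 4·33·29/625 = 3828/625.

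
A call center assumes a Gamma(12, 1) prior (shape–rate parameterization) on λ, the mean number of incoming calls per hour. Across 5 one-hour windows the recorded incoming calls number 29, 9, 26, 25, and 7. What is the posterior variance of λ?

3

Total count: 29 + 9 + 26 + 25 + 7 = 96.
Total exposure: 5 hours.
The Gamma prior is conjugate for the Poisson rate, so λ | data ~ Gamma(12+96, 1+5) = Gamma(108, 6).
Posterior variance = α'/β'² = 108/36 = 3.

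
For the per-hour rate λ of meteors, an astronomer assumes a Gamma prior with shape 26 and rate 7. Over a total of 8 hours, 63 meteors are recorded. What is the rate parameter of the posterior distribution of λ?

15

Total count 63 over total exposure 8 hours.
The Gamma prior is conjugate for the Poisson rate, so λ | data ~ Gamma(26+63, 7+8) = Gamma(89, 15).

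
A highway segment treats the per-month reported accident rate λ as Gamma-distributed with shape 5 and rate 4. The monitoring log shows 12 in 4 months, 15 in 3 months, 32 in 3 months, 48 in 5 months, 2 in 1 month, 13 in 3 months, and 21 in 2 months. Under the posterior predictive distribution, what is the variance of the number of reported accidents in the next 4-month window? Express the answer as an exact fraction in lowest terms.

Total count: 12 + 15 + 32 + 48 + 2 + 13 + 21 = 143.
Total exposure: 4 + 3 + 3 + 5 + 1 + 3 + 2 = 21 months.
By Gamma–Poisson conjugacy, the posterior is Gamma(α + Σx, β + Σt) = Gamma(5 + 143, 4 + 21) = Gamma(148, 25).
The posterior predictive for a window of length T is Negative Binomial with variance T·α'·(β'+T)/β'² = 4·148·29/625 = 17168/625.

17168/625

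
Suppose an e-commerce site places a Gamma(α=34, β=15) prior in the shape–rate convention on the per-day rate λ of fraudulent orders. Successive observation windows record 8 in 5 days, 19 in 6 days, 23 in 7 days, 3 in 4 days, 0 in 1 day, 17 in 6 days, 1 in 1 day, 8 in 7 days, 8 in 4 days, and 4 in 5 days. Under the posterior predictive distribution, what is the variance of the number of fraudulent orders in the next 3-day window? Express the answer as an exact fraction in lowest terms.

24000/3721

Total count: 8 + 19 + 23 + 3 + 0 + 17 + 1 + 8 + 8 + 4 = 91.
Total exposure: 5 + 6 + 7 + 4 + 1 + 6 + 1 + 7 + 4 + 5 = 46 days.
Conjugate update: add total count to the shape and total exposure to the rate, giving Gamma(125, 61).
The posterior predictive for a window of length T is Negative Binomial with variance T·α'·(β'+T)/β'² = 3·125·64/3721 = 24000/3721.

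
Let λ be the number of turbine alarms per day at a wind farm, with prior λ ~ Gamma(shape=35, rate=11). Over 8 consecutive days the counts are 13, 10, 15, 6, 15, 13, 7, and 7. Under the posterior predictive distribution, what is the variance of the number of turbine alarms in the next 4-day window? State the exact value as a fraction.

11132/361

Total count: 13 + 10 + 15 + 6 + 15 + 13 + 7 + 7 = 86.
Total exposure: 8 days.
By Gamma–Poisson conjugacy, the posterior is Gamma(α + Σx, β + Σt) = Gamma(35 + 86, 11 + 8) = Gamma(121, 19).
The posterior predictive for a window of length T is Negative Binomial with variance T·α'·(β'+T)/β'² = 4·121·23/361 = 11132/361.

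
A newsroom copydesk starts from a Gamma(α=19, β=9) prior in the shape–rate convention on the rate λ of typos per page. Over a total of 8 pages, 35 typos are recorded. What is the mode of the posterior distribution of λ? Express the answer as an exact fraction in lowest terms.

53/17

Total count 35 over total exposure 8 pages.
By Gamma–Poisson conjugacy, the posterior is Gamma(α + Σx, β + Σt) = Gamma(19 + 35, 9 + 8) = Gamma(54, 17).
Posterior mode = (α'−1)/β' = 53/17.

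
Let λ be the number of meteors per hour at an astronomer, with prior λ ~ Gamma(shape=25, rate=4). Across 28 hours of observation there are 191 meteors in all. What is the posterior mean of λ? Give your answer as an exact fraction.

Total count 191 over total exposure 28 hours.
Posterior: α' = 25 + 191 = 216, β' = 4 + 28 = 32.
Posterior mean = α'/β' = 216/32 = 27/4.

27/4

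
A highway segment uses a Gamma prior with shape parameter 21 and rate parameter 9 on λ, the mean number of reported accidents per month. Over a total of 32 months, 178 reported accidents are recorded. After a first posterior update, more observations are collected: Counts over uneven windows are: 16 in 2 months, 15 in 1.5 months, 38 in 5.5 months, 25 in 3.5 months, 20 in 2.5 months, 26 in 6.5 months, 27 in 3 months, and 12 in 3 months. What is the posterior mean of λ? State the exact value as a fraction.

756/137

Total count 178 over total exposure 32 months.
After the first batch: Gamma(21 + 178, 9 + 32) = Gamma(199, 41).
Total count: 16 + 15 + 38 + 25 + 20 + 26 + 27 + 12 = 179.
Total exposure: 2 + 1.5 + 5.5 + 3.5 + 2.5 + 6.5 + 3 + 3 = 27.5 months.
After the second batch: Gamma(199 + 179, 41 + 27.5) = Gamma(378, 137/2).
Posterior mean = α'/β' = 378/(137/2) = 756/137.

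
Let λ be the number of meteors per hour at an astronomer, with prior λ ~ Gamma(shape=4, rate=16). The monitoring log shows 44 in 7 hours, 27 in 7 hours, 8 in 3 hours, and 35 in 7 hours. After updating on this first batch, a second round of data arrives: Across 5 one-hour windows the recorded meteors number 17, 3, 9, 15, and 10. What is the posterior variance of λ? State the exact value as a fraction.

Total count: 44 + 27 + 8 + 35 = 114.
Total exposure: 7 + 7 + 3 + 7 = 24 hours.
After the first batch: Gamma(4 + 114, 16 + 24) = Gamma(118, 40).
Total count: 17 + 3 + 9 + 15 + 10 = 54.
Total exposure: 5 hours.
After the second batch: Gamma(118 + 54, 40 + 5) = Gamma(172, 45).
Posterior variance = α'/β'² = 172/2025.

172/2025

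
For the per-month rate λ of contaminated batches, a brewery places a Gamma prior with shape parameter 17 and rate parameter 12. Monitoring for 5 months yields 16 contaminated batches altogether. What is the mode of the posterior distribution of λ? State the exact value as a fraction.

32/17

Total count 16 over total exposure 5 months.
Posterior: α' = 17 + 16 = 33, β' = 12 + 5 = 17.
Posterior mode = (α'−1)/β' = 32/17.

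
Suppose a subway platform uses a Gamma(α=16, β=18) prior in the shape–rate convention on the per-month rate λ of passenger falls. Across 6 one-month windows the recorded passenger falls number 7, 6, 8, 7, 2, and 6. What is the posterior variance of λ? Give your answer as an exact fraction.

13/144

Total count: 7 + 6 + 8 + 7 + 2 + 6 = 36.
Total exposure: 6 months.
The Gamma prior is conjugate for the Poisson rate, so λ | data ~ Gamma(16+36, 18+6) = Gamma(52, 24).
Posterior variance = α'/β'² = 52/576 = 13/144.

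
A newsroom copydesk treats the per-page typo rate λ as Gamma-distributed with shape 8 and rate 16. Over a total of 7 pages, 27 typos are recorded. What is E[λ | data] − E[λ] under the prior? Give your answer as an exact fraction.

47/46

Total count 27 over total exposure 7 pages.
By Gamma–Poisson conjugacy, the posterior is Gamma(α + Σx, β + Σt) = Gamma(8 + 27, 16 + 7) = Gamma(35, 23).
Posterior mean = 35/23 = 35/23; prior mean = 8/16 = 1/2. Difference = 35/23 − 1/2 = 47/46.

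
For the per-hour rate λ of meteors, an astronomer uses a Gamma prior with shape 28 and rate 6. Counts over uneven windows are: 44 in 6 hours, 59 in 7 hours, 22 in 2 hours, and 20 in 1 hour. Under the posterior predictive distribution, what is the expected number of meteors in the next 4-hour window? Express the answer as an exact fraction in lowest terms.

Total count: 44 + 59 + 22 + 20 = 145.
Total exposure: 6 + 7 + 2 + 1 = 16 hours.
Conjugate update: add total count to the shape and total exposure to the rate, giving Gamma(173, 22).
Predictive mean over a 4-hour window = T·E[λ|data] = 4·173/22 = 346/11.

346/11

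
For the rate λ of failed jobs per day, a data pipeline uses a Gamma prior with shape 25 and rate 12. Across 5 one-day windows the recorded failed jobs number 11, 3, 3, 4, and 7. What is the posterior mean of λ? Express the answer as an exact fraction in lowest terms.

53/17

Total count: 11 + 3 + 3 + 4 + 7 = 28.
Total exposure: 5 days.
Gamma(α, β) with Poisson data over total exposure Σt gives posterior Gamma(α+Σx, β+Σt) = Gamma(53, 17).
Posterior mean = α'/β' = 53/17.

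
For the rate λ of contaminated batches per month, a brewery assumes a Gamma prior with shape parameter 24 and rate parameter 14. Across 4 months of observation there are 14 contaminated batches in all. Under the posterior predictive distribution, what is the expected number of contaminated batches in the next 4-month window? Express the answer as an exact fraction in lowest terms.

76/9

Total count 14 over total exposure 4 months.
Gamma(α, β) with Poisson data over total exposure Σt gives posterior Gamma(α+Σx, β+Σt) = Gamma(38, 18).
Predictive mean over a 4-month window = T·E[λ|data] = 4·38/18 = 76/9.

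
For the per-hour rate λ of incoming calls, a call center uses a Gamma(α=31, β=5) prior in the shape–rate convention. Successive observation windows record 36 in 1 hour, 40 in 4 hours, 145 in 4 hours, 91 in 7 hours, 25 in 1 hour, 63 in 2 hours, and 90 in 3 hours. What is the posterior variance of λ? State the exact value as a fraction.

Total count: 36 + 40 + 145 + 91 + 25 + 63 + 90 = 490.
Total exposure: 1 + 4 + 4 + 7 + 1 + 2 + 3 = 22 hours.
The Gamma prior is conjugate for the Poisson rate, so λ | data ~ Gamma(31+490, 5+22) = Gamma(521, 27).
Posterior variance = α'/β'² = 521/729.

521/729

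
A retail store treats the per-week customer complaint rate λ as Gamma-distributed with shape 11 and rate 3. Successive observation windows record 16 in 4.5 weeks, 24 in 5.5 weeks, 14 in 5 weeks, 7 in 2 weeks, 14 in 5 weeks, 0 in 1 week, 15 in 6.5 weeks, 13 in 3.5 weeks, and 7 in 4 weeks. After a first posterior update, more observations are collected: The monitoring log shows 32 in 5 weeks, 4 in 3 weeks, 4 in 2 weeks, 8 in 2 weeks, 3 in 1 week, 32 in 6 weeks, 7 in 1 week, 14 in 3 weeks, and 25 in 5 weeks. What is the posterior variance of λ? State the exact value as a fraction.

125/2312

Total count: 16 + 24 + 14 + 7 + 14 + 0 + 15 + 13 + 7 = 110.
Total exposure: 4.5 + 5.5 + 5 + 2 + 5 + 1 + 6.5 + 3.5 + 4 = 37 weeks.
After the first batch: Gamma(11 + 110, 3 + 37) = Gamma(121, 40).
Total count: 32 + 4 + 4 + 8 + 3 + 32 + 7 + 14 + 25 = 129.
Total exposure: 5 + 3 + 2 + 2 + 1 + 6 + 1 + 3 + 5 = 28 weeks.
After the second batch: Gamma(121 + 129, 40 + 28) = Gamma(250, 68).
Posterior variance = α'/β'² = 250/4624 = 125/2312.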